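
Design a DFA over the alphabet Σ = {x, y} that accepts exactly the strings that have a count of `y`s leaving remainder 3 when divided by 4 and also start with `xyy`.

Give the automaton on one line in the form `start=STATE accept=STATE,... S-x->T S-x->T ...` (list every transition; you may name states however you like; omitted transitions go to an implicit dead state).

start=q0 accept=q5 q0-x->q1 q0-y->q2 q1-x->q2 q1-y->q3 q2-x->q2 q2-y->q2 q3-x->q2 q3-y->q4 q4-x->q4 q4-y->q5 q5-x->q5 q5-y->q6 q6-x->q6 q6-y->q7 q7-x->q7 q7-y->q4

Run two small machines in parallel and take their product. The first has 4 states tracking the count of `y`s modulo 4; the second has 5 states tracking whether the input so far still matches the prefix `xyy`. A product state is a pair (one from each), accepting exactly when both do. Equivalent product states are then merged.
        x   y  
>  q0   q1  q2 
   q1   q2  q3 
   q2   q2  q2 
   q3   q2  q4 
   q4   q4  q5 
 * q5   q5  q6 
   q6   q6  q7 
   q7   q7  q4 
(> = start, * = accepting)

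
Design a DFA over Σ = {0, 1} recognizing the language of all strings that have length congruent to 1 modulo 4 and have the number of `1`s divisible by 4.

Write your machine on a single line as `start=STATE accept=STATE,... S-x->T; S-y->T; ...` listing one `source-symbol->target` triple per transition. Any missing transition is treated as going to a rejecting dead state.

Build one automaton per condition and run them in lockstep. The first has 4 states tracking the input length modulo 4; the second has 4 states tracking the count of `1`s modulo 4. A product state is a pair (one from each), accepting exactly when both do.
          0    1  
>  q0     q1   q2 
 * q1     q3   q4 
   q2     q4   q5 
   q3     q6   q7 
   q4     q7   q8 
   q5     q8   q9 
   q6     q0  q10 
   q7    q10  q11 
   q8    q11  q12 
   q9    q12   q0 
   q10    q2  q13 
   q11   q13  q14 
   q12   q14   q1 
   q13    q5  q15 
   q14   q15   q3 
   q15    q9   q6 
(> = start, * = accepting)

start=q0; accept=q1; q0-0->q1; q0-1->q2; q1-0->q3; q1-1->q4; q2-0->q4; q2-1->q5; q3-0->q6; q3-1->q7; q4-0->q7; q4-1->q8; q5-0->q8; q5-1->q9; q6-0->q0; q6-1->q10; q7-0->q10; q7-1->q11; q8-0->q11; q8-1->q12; q9-0->q12; q9-1->q0; q10-0->q2; q10-1->q13; q11-0->q13; q11-1->q14; q12-0->q14; q12-1->q1; q13-0->q5; q13-1->q15; q14-0->q15; q14-1->q3; q15-0->q9; q15-1->q6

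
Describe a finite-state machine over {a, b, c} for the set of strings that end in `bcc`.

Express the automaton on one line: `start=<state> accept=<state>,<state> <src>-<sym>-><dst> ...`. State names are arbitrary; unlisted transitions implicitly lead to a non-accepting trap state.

start=S0 accept=S3 S0-a->S0 S0-b->S1 S0-c->S0 S1-a->S0 S1-b->S1 S1-c->S2 S2-a->S0 S2-b->S1 S2-c->S3 S3-a->S0 S3-b->S1 S3-c->S0

Let each state record the length of the longest suffix of the input read so far that is also a prefix of `bcc`. S1 means the last symbol is `b`; S2 means the last 2 symbols are `bc`; S3 means the last 3 symbols are `bcc`. Accept only at S3, where the string currently ends in `bcc`.
4 states suffice.
        a   b   c  
>  S0   S0  S1  S0 
   S1   S0  S1  S2 
   S2   S0  S1  S3 
 * S3   S0  S1  S0 
(> = start, * = accepting)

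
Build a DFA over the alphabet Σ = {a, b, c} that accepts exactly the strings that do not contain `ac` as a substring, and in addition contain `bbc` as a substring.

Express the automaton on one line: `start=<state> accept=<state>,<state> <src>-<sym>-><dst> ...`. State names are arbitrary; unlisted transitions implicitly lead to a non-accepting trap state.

start=q0 accept=q5,q6 q0-a->q1 q0-b->q2 q0-c->q0 q1-a->q1 q1-b->q2 q1-c->q3 q2-a->q1 q2-b->q4 q2-c->q0 q3-a->q3 q3-b->q3 q3-c->q3 q4-a->q1 q4-b->q4 q4-c->q5 q5-a->q6 q5-b->q5 q5-c->q5 q6-a->q6 q6-b->q5 q6-c->q3

Handle the two conditions separately and then intersect. The first has 3 states tracking partial matches of the forbidden pattern `ac`; the second has 4 states tracking whether and how much of `bbc` has been seen. A product state is a pair (one from each), accepting exactly when both do. Minimizing collapses redundant product states.
With 7 states:
        a   b   c  
>  q0   q1  q2  q0 
   q1   q1  q2  q3 
   q2   q1  q4  q0 
   q3   q3  q3  q3 
   q4   q1  q4  q5 
 * q5   q6  q5  q5 
 * q6   q6  q5  q3 
(> = start, * = accepting)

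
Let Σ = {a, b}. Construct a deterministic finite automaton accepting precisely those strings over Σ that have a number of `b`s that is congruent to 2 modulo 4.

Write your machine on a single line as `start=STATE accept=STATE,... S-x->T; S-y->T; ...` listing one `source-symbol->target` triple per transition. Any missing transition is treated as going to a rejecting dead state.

start=s0; accept=s2; s0-a->s0; s0-b->s1; s1-a->s1; s1-b->s2; s2-a->s2; s2-b->s3; s3-a->s3; s3-b->s0

Keep the running count of `b`s modulo 4: each `b` advances along the cycle s0 → s1 → s2 → s3 → s0 while other symbols loop. Accept at s2.
4 states suffice.
        a   b  
>  s0   s0  s1 
   s1   s1  s2 
 * s2   s2  s3 
   s3   s3  s0 
(> = start, * = accepting)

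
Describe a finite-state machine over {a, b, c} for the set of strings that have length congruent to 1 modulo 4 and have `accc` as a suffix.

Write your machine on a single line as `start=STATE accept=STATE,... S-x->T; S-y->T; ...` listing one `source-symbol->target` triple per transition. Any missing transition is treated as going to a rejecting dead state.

start=S0; accept=S16; S0-a->S1; S0-b->S2; S0-c->S2; S1-a->S3; S1-b->S4; S1-c->S5; S2-a->S3; S2-b->S4; S2-c->S4; S3-a->S6; S3-b->S7; S3-c->S8; S4-a->S6; S4-b->S7; S4-c->S7; S5-a->S6; S5-b->S7; S5-c->S9; S6-a->S10; S6-b->S0; S6-c->S11; S7-a->S10; S7-b->S0; S7-c->S0; S8-a->S10; S8-b->S0; S8-c->S12; S9-a->S10; S9-b->S0; S9-c->S13; S10-a->S1; S10-b->S2; S10-c->S14; S11-a->S1; S11-b->S2; S11-c->S15; S12-a->S1; S12-b->S2; S12-c->S16; S13-a->S1; S13-b->S2; S13-c->S2; S14-a->S3; S14-b->S4; S14-c->S17; S15-a->S3; S15-b->S4; S15-c->S18; S16-a->S3; S16-b->S4; S16-c->S4; S17-a->S6; S17-b->S7; S17-c->S19; S18-a->S6; S18-b->S7; S18-c->S7; S19-a->S10; S19-b->S0; S19-c->S0

Build one automaton per condition and run them in lockstep. One (4 states) tracks the input length modulo 4; the other (5 states) tracks how much of the suffix `accc` has currently been matched. Each combined state is a pair, one component from each; accept when both components accept.
20 states suffice.
          a    b    c  
>  S0     S1   S2   S2 
   S1     S3   S4   S5 
   S2     S3   S4   S4 
   S3     S6   S7   S8 
   S4     S6   S7   S7 
   S5     S6   S7   S9 
   S6    S10   S0  S11 
   S7    S10   S0   S0 
   S8    S10   S0  S12 
   S9    S10   S0  S13 
   S10    S1   S2  S14 
   S11    S1   S2  S15 
   S12    S1   S2  S16 
   S13    S1   S2   S2 
   S14    S3   S4  S17 
   S15    S3   S4  S18 
 * S16    S3   S4   S4 
   S17    S6   S7  S19 
   S18    S6   S7   S7 
   S19   S10   S0   S0 
(> = start, * = accepting)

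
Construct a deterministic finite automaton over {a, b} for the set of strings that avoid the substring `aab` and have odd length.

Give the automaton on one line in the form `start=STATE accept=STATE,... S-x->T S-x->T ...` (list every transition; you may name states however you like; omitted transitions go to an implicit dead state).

start=q0 accept=q1,q2,q5 q0-a->q1 q0-b->q2 q1-a->q3 q1-b->q0 q2-a->q4 q2-b->q0 q3-a->q5 q3-b->q6 q4-a->q5 q4-b->q2 q5-a->q3 q5-b->q6 q6-a->q6 q6-b->q6

Run two small machines in parallel and take their product. One (4 states) tracks partial matches of the forbidden pattern `aab`; the other (2 states) tracks the input length modulo 2. Each combined state is a pair, one component from each; accept when both components accept. Minimizing collapses redundant product states.
With 7 states:
        a   b  
>  q0   q1  q2 
 * q1   q3  q0 
 * q2   q4  q0 
   q3   q5  q6 
   q4   q5  q2 
 * q5   q3  q6 
   q6   q6  q6 
(> = start, * = accepting)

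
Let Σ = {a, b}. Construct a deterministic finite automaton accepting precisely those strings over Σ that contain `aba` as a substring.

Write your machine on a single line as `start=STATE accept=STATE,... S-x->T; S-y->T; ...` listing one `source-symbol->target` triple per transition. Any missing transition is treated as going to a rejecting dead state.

States S0..S2 record the length of the longest prefix of `aba` that matches the current input suffix. Reaching S3 means `aba` has been seen, and we stay there forever. Accept from S3.
4 states suffice.
        a   b  
>  S0   S1  S0 
   S1   S1  S2 
   S2   S3  S0 
 * S3   S3  S3 
(> = start, * = accepting)

start=S0; accept=S3; S0-a->S1; S0-b->S0; S1-a->S1; S1-b->S2; S2-a->S3; S2-b->S0; S3-a->S3; S3-b->S3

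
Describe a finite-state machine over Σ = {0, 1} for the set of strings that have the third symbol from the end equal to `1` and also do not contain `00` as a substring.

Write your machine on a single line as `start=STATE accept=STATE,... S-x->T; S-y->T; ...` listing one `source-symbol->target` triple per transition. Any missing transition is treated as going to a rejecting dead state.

Handle the two conditions separately and then intersect. One (15 states) tracks the last 3 symbols read; the other (3 states) tracks partial matches of the forbidden pattern `00`. Each combined state is a pair, one component from each; accept when both components accept.
20 states suffice.
          0    1  
>  s0     s1   s2 
   s1     s3   s4 
   s2     s5   s6 
   s3     s7   s8 
   s4     s9  s10 
   s5    s11  s12 
   s6    s13  s14 
   s7     s7   s8 
   s8    s15  s16 
   s9    s11  s12 
   s10   s13  s14 
   s11    s7   s8 
 * s12    s9  s10 
 * s13   s11  s12 
 * s14   s13  s14 
   s15   s11  s17 
   s16   s18  s19 
   s17   s15  s16 
   s18   s11  s17 
   s19   s18  s19 
(> = start, * = accepting)

start=s0; accept=s12,s13,s14; s0-0->s1; s0-1->s2; s1-0->s3; s1-1->s4; s2-0->s5; s2-1->s6; s3-0->s7; s3-1->s8; s4-0->s9; s4-1->s10; s5-0->s11; s5-1->s12; s6-0->s13; s6-1->s14; s7-0->s7; s7-1->s8; s8-0->s15; s8-1->s16; s9-0->s11; s9-1->s12; s10-0->s13; s10-1->s14; s11-0->s7; s11-1->s8; s12-0->s9; s12-1->s10; s13-0->s11; s13-1->s12; s14-0->s13; s14-1->s14; s15-0->s11; s15-1->s17; s16-0->s18; s16-1->s19; s17-0->s15; s17-1->s16; s18-0->s11; s18-1->s17; s19-0->s18; s19-1->s19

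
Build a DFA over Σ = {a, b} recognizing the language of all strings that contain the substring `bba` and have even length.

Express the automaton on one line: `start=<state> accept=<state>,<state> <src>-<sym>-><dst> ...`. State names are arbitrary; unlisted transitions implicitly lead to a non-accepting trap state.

start=q0 accept=q7 q0-a->q1 q0-b->q2 q1-a->q0 q1-b->q3 q2-a->q0 q2-b->q4 q3-a->q1 q3-b->q5 q4-a->q6 q4-b->q5 q5-a->q7 q5-b->q4 q6-a->q7 q6-b->q7 q7-a->q6 q7-b->q6

Build one automaton per condition and run them in lockstep. One (4 states) tracks whether and how much of `bba` has been seen; the other (2 states) tracks the input length modulo 2. Each combined state is a pair, one component from each; accept when both components accept.
        a   b  
>  q0   q1  q2 
   q1   q0  q3 
   q2   q0  q4 
   q3   q1  q5 
   q4   q6  q5 
   q5   q7  q4 
   q6   q7  q7 
 * q7   q6  q6 
(> = start, * = accepting)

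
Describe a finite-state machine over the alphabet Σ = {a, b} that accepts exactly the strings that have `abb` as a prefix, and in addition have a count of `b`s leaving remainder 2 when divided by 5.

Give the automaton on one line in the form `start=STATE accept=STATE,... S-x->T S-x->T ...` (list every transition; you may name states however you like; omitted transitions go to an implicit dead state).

Handle the two conditions separately and then intersect. The first has 5 states tracking whether the input so far still matches the prefix `abb`; the second has 5 states tracking the count of `b`s modulo 5. A product state is a pair (one from each), accepting exactly when both do.
A 13-state machine:
          a    b  
>  S0     S1   S2 
   S1     S3   S4 
   S2     S2   S5 
   S3     S3   S2 
   S4     S2   S6 
   S5     S5   S7 
 * S6     S6   S8 
   S7     S7   S9 
   S8     S8  S10 
   S9     S9   S3 
   S10   S10  S11 
   S11   S11  S12 
   S12   S12   S6 
(> = start, * = accepting)

start=S0 accept=S6 S0-a->S1 S0-b->S2 S1-a->S3 S1-b->S4 S2-a->S2 S2-b->S5 S3-a->S3 S3-b->S2 S4-a->S2 S4-b->S6 S5-a->S5 S5-b->S7 S6-a->S6 S6-b->S8 S7-a->S7 S7-b->S9 S8-a->S8 S8-b->S10 S9-a->S9 S9-b->S3 S10-a->S10 S10-b->S11 S11-a->S11 S11-b->S12 S12-a->S12 S12-b->S6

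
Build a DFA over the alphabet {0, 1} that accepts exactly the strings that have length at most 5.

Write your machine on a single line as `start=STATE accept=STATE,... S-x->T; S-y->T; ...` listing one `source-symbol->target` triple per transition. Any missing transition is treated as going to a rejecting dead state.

Count input length up to 6: every symbol moves from S0 toward S6, which means 'more than 5' and absorbs. Accept from {S0, S1, S2, S3, S4, S5}.
7 states suffice.
        0   1  
>* S0   S1  S1 
 * S1   S2  S2 
 * S2   S3  S3 
 * S3   S4  S4 
 * S4   S5  S5 
 * S5   S6  S6 
   S6   S6  S6 
(> = start, * = accepting)

start=S0; accept=S0,S1,S2,S3,S4,S5; S0-0->S1; S0-1->S1; S1-0->S2; S1-1->S2; S2-0->S3; S2-1->S3; S3-0->S4; S3-1->S4; S4-0->S5; S4-1->S5; S5-0->S6; S5-1->S6; S6-0->S6; S6-1->S6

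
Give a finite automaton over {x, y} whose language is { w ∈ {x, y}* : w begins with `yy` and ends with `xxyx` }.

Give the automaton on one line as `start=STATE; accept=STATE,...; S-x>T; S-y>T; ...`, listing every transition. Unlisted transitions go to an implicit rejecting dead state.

Handle the two conditions separately and then intersect. One (4 states) tracks whether the input so far still matches the prefix `yy`; the other (5 states) tracks how much of the suffix `xxyx` has currently been matched. Each combined state is a pair, one component from each; accept when both components accept. After merging equivalent states the machine shrinks.
        x   y  
>  S0   S1  S2 
   S1   S1  S1 
   S2   S1  S3 
   S3   S4  S3 
   S4   S5  S3 
   S5   S5  S6 
   S6   S7  S3 
 * S7   S5  S3 
(> = start, * = accepting)

start=S0; accept=S7; S0-x>S1; S0-y>S2; S1-x>S1; S1-y>S1; S2-x>S1; S2-y>S3; S3-x>S4; S3-y>S3; S4-x>S5; S4-y>S3; S5-x>S5; S5-y>S6; S6-x>S7; S6-y>S3; S7-x>S5; S7-y>S3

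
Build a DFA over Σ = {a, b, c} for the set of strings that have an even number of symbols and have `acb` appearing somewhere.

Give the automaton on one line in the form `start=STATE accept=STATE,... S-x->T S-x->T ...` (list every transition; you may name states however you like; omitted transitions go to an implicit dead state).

start=s0 accept=s7 s0-a->s1 s0-b->s2 s0-c->s2 s1-a->s3 s1-b->s0 s1-c->s4 s2-a->s3 s2-b->s0 s2-c->s0 s3-a->s1 s3-b->s2 s3-c->s5 s4-a->s1 s4-b->s6 s4-c->s2 s5-a->s3 s5-b->s7 s5-c->s0 s6-a->s7 s6-b->s7 s6-c->s7 s7-a->s6 s7-b->s6 s7-c->s6

Run two small machines in parallel and take their product. The first has 2 states tracking the input length modulo 2; the second has 4 states tracking whether and how much of `acb` has been seen. A product state is a pair (one from each), accepting exactly when both do.
With 8 states:
        a   b   c  
>  s0   s1  s2  s2 
   s1   s3  s0  s4 
   s2   s3  s0  s0 
   s3   s1  s2  s5 
   s4   s1  s6  s2 
   s5   s3  s7  s0 
   s6   s7  s7  s7 
 * s7   s6  s6  s6 
(> = start, * = accepting)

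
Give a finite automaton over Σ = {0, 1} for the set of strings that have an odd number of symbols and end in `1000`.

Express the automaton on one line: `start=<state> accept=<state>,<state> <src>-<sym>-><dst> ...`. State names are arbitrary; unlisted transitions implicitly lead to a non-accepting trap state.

Handle the two conditions separately and then intersect. One (2 states) tracks the input length modulo 2; the other (5 states) tracks how much of the suffix `1000` has currently been matched. Each combined state is a pair, one component from each; accept when both components accept.
With 10 states:
        0   1  
>  S0   S1  S2 
   S1   S0  S3 
   S2   S4  S3 
   S3   S5  S2 
   S4   S6  S2 
   S5   S7  S3 
   S6   S8  S3 
   S7   S9  S2 
   S8   S1  S2 
 * S9   S0  S3 
(> = start, * = accepting)

start=S0 accept=S9 S0-0->S1 S0-1->S2 S1-0->S0 S1-1->S3 S2-0->S4 S2-1->S3 S3-0->S5 S3-1->S2 S4-0->S6 S4-1->S2 S5-0->S7 S5-1->S3 S6-0->S8 S6-1->S3 S7-0->S9 S7-1->S2 S8-0->S1 S8-1->S2 S9-0->S0 S9-1->S3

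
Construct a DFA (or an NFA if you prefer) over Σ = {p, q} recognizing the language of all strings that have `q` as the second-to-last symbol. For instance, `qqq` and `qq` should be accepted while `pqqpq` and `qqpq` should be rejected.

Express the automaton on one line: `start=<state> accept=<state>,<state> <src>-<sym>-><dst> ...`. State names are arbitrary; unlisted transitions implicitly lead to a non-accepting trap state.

start=s0 accept=s5,s6 s0-p->s1 s0-q->s2 s1-p->s3 s1-q->s4 s2-p->s5 s2-q->s6 s3-p->s3 s3-q->s4 s4-p->s5 s4-q->s6 s5-p->s3 s5-q->s4 s6-p->s5 s6-q->s6

Because acceptance depends on a position counted from the end, the machine has to buffer the most recent 2 symbols. Make each state the string of the last up-to-2 symbols read; on input `x` shift the window left and append `x`. Accept when the buffered window has length 2 and begins with `q`.
        p   q  
>  s0   s1  s2 
   s1   s3  s4 
   s2   s5  s6 
   s3   s3  s4 
   s4   s5  s6 
 * s5   s3  s4 
 * s6   s5  s6 
(> = start, * = accepting)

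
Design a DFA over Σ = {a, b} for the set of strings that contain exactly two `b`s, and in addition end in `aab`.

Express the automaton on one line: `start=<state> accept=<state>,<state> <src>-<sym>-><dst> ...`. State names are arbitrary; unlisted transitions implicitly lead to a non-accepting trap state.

start=q0 accept=q5 q0-a->q0 q0-b->q1 q1-a->q2 q1-b->q3 q2-a->q4 q2-b->q3 q3-a->q3 q3-b->q3 q4-a->q4 q4-b->q5 q5-a->q3 q5-b->q3

Handle the two conditions separately and then intersect. One (4 states) tracks the count of `b`s, saturating at 3; the other (4 states) tracks how much of the suffix `aab` has currently been matched. Each combined state is a pair, one component from each; accept when both components accept. After merging equivalent states the machine shrinks.
        a   b  
>  q0   q0  q1 
   q1   q2  q3 
   q2   q4  q3 
   q3   q3  q3 
   q4   q4  q5 
 * q5   q3  q3 
(> = start, * = accepting)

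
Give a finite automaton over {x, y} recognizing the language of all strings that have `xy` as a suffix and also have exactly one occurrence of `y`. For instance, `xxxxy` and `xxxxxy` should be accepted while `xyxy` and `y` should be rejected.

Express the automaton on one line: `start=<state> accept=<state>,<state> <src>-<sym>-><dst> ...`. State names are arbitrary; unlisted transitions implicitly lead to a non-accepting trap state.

start=s0 accept=s3 s0-x->s1 s0-y->s2 s1-x->s1 s1-y->s3 s2-x->s2 s2-y->s2 s3-x->s2 s3-y->s2

Run two small machines in parallel and take their product. The first has 3 states tracking how much of the suffix `xy` has currently been matched; the second has 3 states tracking the count of `y`s, saturating at 2. A product state is a pair (one from each), accepting exactly when both do. Minimizing collapses redundant product states.
With 4 states:
        x   y  
>  s0   s1  s2 
   s1   s1  s3 
   s2   s2  s2 
 * s3   s2  s2 
(> = start, * = accepting)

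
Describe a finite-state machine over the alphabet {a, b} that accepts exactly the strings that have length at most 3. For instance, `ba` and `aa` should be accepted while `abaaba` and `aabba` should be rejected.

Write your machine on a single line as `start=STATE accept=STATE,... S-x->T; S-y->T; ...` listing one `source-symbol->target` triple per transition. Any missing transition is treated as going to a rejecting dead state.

We only need to distinguish lengths 0, 1, …, 3, and '>3'. Chain q0 → q1 → q2 → q3 → q4 on every symbol, with q4 looping. Accepting states: {q0, q1, q2, q3}.
A 5-state machine:
        a   b  
>* q0   q1  q1 
 * q1   q2  q2 
 * q2   q3  q3 
 * q3   q4  q4 
   q4   q4  q4 
(> = start, * = accepting)

start=q0; accept=q0,q1,q2,q3; q0-a->q1; q0-b->q1; q1-a->q2; q1-b->q2; q2-a->q3; q2-b->q3; q3-a->q4; q3-b->q4; q4-a->q4; q4-b->q4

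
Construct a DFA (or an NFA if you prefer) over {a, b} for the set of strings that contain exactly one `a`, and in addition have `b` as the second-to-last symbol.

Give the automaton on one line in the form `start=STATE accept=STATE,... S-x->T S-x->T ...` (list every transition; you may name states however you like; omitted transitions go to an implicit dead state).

Run two small machines in parallel and take their product. The first has 3 states tracking the count of `a`s, saturating at 2; the second has 7 states tracking the last 2 symbols read. A product state is a pair (one from each), accepting exactly when both do.
An 11-state machine:
          a    b  
>  s0     s1   s2 
   s1     s3   s4 
   s2     s5   s6 
   s3     s3   s7 
   s4     s8   s9 
 * s5     s3   s4 
   s6     s5   s6 
   s7     s8  s10 
   s8     s3   s7 
 * s9     s8   s9 
   s10    s8  s10 
(> = start, * = accepting)

start=s0 accept=s5,s9 s0-a->s1 s0-b->s2 s1-a->s3 s1-b->s4 s2-a->s5 s2-b->s6 s3-a->s3 s3-b->s7 s4-a->s8 s4-b->s9 s5-a->s3 s5-b->s4 s6-a->s5 s6-b->s6 s7-a->s8 s7-b->s10 s8-a->s3 s8-b->s7 s9-a->s8 s9-b->s9 s10-a->s8 s10-b->s10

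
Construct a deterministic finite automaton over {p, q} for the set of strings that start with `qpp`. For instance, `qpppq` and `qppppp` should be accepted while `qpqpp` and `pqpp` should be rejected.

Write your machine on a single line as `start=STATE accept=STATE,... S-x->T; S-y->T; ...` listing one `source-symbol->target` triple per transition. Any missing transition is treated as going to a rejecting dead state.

Check the first 3 symbols one by one: A through C record how many have matched `qpp` so far; any wrong symbol goes to the dead state E. After all 3 match we enter the accepting sink D.
With 5 states:
       p  q 
>  A   E  B 
   B   C  E 
   C   D  E 
 * D   D  D 
   E   E  E 
(> = start, * = accepting)

start=A; accept=D; A-p->E; A-q->B; B-p->C; B-q->E; C-p->D; C-q->E; D-p->D; D-q->D; E-p->E; E-q->E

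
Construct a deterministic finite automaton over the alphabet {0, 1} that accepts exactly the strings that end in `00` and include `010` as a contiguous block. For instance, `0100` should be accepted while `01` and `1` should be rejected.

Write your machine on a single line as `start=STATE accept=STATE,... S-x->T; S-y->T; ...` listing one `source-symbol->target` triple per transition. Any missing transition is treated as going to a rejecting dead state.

start=S0; accept=S4; S0-0->S1; S0-1->S0; S1-0->S1; S1-1->S2; S2-0->S3; S2-1->S0; S3-0->S4; S3-1->S5; S4-0->S4; S4-1->S5; S5-0->S3; S5-1->S5

Build one automaton per condition and run them in lockstep. One (3 states) tracks how much of the suffix `00` has currently been matched; the other (4 states) tracks whether and how much of `010` has been seen. Each combined state is a pair, one component from each; accept when both components accept. Minimizing collapses redundant product states.
6 states suffice.
        0   1  
>  S0   S1  S0 
   S1   S1  S2 
   S2   S3  S0 
   S3   S4  S5 
 * S4   S4  S5 
   S5   S3  S5 
(> = start, * = accepting)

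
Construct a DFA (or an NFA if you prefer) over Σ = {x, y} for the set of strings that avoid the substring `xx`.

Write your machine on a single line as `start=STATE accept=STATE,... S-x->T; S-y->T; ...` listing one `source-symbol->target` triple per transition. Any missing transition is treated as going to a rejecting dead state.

This is the complement of 'contains `xx`'. Use the same substring-matching states — s0 through s2 holding how much of `xx` has just been matched — but flip the accepting set: everything except the trap s2 accepts.
        x   y  
>* s0   s1  s0 
 * s1   s2  s0 
   s2   s2  s2 
(> = start, * = accepting)

start=s0; accept=s0,s1; s0-x->s1; s0-y->s0; s1-x->s2; s1-y->s0; s2-x->s2; s2-y->s2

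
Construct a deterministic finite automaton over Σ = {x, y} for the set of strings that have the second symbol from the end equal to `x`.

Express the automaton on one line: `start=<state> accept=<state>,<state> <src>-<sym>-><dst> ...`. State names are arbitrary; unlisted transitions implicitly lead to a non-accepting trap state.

Because acceptance depends on a position counted from the end, the machine has to buffer the most recent 2 symbols. Make each state the string of the last up-to-2 symbols read; on input `x` shift the window left and append `x`. Accept when the buffered window has length 2 and begins with `x`.
        x   y  
>  s0   s1  s2 
   s1   s3  s4 
   s2   s5  s6 
 * s3   s3  s4 
 * s4   s5  s6 
   s5   s3  s4 
   s6   s5  s6 
(> = start, * = accepting)

start=s0 accept=s3,s4 s0-x->s1 s0-y->s2 s1-x->s3 s1-y->s4 s2-x->s5 s2-y->s6 s3-x->s3 s3-y->s4 s4-x->s5 s4-y->s6 s5-x->s3 s5-y->s4 s6-x->s5 s6-y->s6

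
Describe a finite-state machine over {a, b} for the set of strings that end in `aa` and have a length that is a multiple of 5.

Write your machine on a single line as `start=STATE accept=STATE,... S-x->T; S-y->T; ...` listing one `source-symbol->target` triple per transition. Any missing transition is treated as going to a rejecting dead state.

start=S0; accept=S12; S0-a->S1; S0-b->S2; S1-a->S3; S1-b->S4; S2-a->S5; S2-b->S4; S3-a->S6; S3-b->S7; S4-a->S8; S4-b->S7; S5-a->S6; S5-b->S7; S6-a->S9; S6-b->S10; S7-a->S11; S7-b->S10; S8-a->S9; S8-b->S10; S9-a->S12; S9-b->S0; S10-a->S13; S10-b->S0; S11-a->S12; S11-b->S0; S12-a->S14; S12-b->S2; S13-a->S14; S13-b->S2; S14-a->S3; S14-b->S4

Build one automaton per condition and run them in lockstep. The first has 3 states tracking how much of the suffix `aa` has currently been matched; the second has 5 states tracking the input length modulo 5. A product state is a pair (one from each), accepting exactly when both do.
15 states suffice.
          a    b  
>  S0     S1   S2 
   S1     S3   S4 
   S2     S5   S4 
   S3     S6   S7 
   S4     S8   S7 
   S5     S6   S7 
   S6     S9  S10 
   S7    S11  S10 
   S8     S9  S10 
   S9    S12   S0 
   S10   S13   S0 
   S11   S12   S0 
 * S12   S14   S2 
   S13   S14   S2 
   S14    S3   S4 
(> = start, * = accepting)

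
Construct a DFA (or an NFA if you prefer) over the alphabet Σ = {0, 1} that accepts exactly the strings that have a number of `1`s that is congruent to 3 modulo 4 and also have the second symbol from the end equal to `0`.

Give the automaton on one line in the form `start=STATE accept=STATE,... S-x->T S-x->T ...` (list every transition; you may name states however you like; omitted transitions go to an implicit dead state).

start=q0 accept=q5,q7 q0-0->q0 q0-1->q1 q1-0->q1 q1-1->q2 q2-0->q3 q2-1->q4 q3-0->q3 q3-1->q5 q4-0->q6 q4-1->q0 q5-0->q6 q5-1->q0 q6-0->q7 q6-1->q0 q7-0->q7 q7-1->q0

Build one automaton per condition and run them in lockstep. The first has 4 states tracking the count of `1`s modulo 4; the second has 7 states tracking the last 2 symbols read. A product state is a pair (one from each), accepting exactly when both do. After merging equivalent states the machine shrinks.
        0   1  
>  q0   q0  q1 
   q1   q1  q2 
   q2   q3  q4 
   q3   q3  q5 
   q4   q6  q0 
 * q5   q6  q0 
   q6   q7  q0 
 * q7   q7  q0 
(> = start, * = accepting)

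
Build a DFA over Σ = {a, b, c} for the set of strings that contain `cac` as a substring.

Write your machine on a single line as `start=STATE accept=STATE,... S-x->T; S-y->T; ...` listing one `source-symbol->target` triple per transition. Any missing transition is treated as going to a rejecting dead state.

start=s0; accept=s3; s0-a->s0; s0-b->s0; s0-c->s1; s1-a->s2; s1-b->s0; s1-c->s1; s2-a->s0; s2-b->s0; s2-c->s3; s3-a->s3; s3-b->s3; s3-c->s3

Track how much of `cac` has been matched so far: state s0 is no progress, s3 is the absorbing accept state reached once `cac` has occurred. Intermediate states record partial matches; on a mismatch, fall back to the longest reusable overlap.
4 states suffice.
        a   b   c  
>  s0   s0  s0  s1 
   s1   s2  s0  s1 
   s2   s0  s0  s3 
 * s3   s3  s3  s3 
(> = start, * = accepting)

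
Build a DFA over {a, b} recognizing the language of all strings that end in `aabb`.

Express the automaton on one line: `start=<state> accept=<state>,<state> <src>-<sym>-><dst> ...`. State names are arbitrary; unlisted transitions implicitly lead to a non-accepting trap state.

start=q0 accept=q4 q0-a->q1 q0-b->q0 q1-a->q2 q1-b->q0 q2-a->q2 q2-b->q3 q3-a->q1 q3-b->q4 q4-a->q1 q4-b->q0

Let each state record the length of the longest suffix of the input read so far that is also a prefix of `aabb`. q1 means the last symbol is `a`; q2 means the last 2 symbols are `aa`; q3 means the last 3 symbols are `aab`; q4 means the last 4 symbols are `aabb`. Accept only at q4, where the string currently ends in `aabb`.
With 5 states:
        a   b  
>  q0   q1  q0 
   q1   q2  q0 
   q2   q2  q3 
   q3   q1  q4 
 * q4   q1  q0 
(> = start, * = accepting)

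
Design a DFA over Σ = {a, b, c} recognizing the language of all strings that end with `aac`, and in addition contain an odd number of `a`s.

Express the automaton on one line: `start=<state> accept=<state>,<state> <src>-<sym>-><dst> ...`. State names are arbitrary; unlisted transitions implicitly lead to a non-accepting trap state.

Handle the two conditions separately and then intersect. One (4 states) tracks how much of the suffix `aac` has currently been matched; the other (2 states) tracks the count of `a`s modulo 2. Each combined state is a pair, one component from each; accept when both components accept.
With 8 states:
        a   b   c  
>  s0   s1  s0  s0 
   s1   s2  s3  s3 
   s2   s4  s0  s5 
   s3   s6  s3  s3 
   s4   s2  s3  s7 
   s5   s1  s0  s0 
   s6   s4  s0  s0 
 * s7   s6  s3  s3 
(> = start, * = accepting)

start=s0 accept=s7 s0-a->s1 s0-b->s0 s0-c->s0 s1-a->s2 s1-b->s3 s1-c->s3 s2-a->s4 s2-b->s0 s2-c->s5 s3-a->s6 s3-b->s3 s3-c->s3 s4-a->s2 s4-b->s3 s4-c->s7 s5-a->s1 s5-b->s0 s5-c->s0 s6-a->s4 s6-b->s0 s6-c->s0 s7-a->s6 s7-b->s3 s7-c->s3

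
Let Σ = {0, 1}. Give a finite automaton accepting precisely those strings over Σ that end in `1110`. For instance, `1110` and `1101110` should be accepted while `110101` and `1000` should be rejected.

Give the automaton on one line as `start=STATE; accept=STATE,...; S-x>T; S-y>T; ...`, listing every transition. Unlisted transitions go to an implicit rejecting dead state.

start=s0; accept=s4; s0-0>s0; s0-1>s1; s1-0>s0; s1-1>s2; s2-0>s0; s2-1>s3; s3-0>s4; s3-1>s3; s4-0>s0; s4-1>s1

Let each state record the length of the longest suffix of the input read so far that is also a prefix of `1110`. s1 means the last symbol is `1`; s2 means the last 2 symbols are `11`; s3 means the last 3 symbols are `111`; s4 means the last 4 symbols are `1110`. Accept only at s4, where the string currently ends in `1110`.
A 5-state machine:
        0   1  
>  s0   s0  s1 
   s1   s0  s2 
   s2   s0  s3 
   s3   s4  s3 
 * s4   s0  s1 
(> = start, * = accepting)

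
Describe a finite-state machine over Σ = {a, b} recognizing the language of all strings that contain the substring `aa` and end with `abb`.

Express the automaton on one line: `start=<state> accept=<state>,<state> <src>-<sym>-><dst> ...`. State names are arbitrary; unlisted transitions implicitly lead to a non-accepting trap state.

start=S0 accept=S4 S0-a->S1 S0-b->S0 S1-a->S2 S1-b->S0 S2-a->S2 S2-b->S3 S3-a->S2 S3-b->S4 S4-a->S2 S4-b->S5 S5-a->S2 S5-b->S5

Build one automaton per condition and run them in lockstep. One (3 states) tracks whether and how much of `aa` has been seen; the other (4 states) tracks how much of the suffix `abb` has currently been matched. Each combined state is a pair, one component from each; accept when both components accept. After merging equivalent states the machine shrinks.
6 states suffice.
        a   b  
>  S0   S1  S0 
   S1   S2  S0 
   S2   S2  S3 
   S3   S2  S4 
 * S4   S2  S5 
   S5   S2  S5 
(> = start, * = accepting)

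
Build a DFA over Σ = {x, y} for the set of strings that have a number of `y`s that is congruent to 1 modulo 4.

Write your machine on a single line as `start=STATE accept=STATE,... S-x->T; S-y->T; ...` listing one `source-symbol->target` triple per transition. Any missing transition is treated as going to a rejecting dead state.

The only thing that matters is how many `y`s have appeared, reduced mod 4. Use one state per residue: A for 0, …, D for 3. Reading `y` moves to the next residue; anything else stays put. B is accepting.
4 states suffice.
       x  y 
>  A   A  B 
 * B   B  C 
   C   C  D 
   D   D  A 
(> = start, * = accepting)

start=A; accept=B; A-x->A; A-y->B; B-x->B; B-y->C; C-x->C; C-y->D; D-x->D; D-y->A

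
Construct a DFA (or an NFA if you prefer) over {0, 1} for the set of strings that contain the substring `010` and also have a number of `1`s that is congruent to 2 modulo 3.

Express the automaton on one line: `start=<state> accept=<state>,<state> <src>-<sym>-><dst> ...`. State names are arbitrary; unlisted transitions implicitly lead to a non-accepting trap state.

start=S0 accept=S9 S0-0->S1 S0-1->S2 S1-0->S1 S1-1->S3 S2-0->S4 S2-1->S5 S3-0->S6 S3-1->S5 S4-0->S4 S4-1->S7 S5-0->S8 S5-1->S0 S6-0->S6 S6-1->S9 S7-0->S9 S7-1->S0 S8-0->S8 S8-1->S10 S9-0->S9 S9-1->S11 S10-0->S11 S10-1->S2 S11-0->S11 S11-1->S6

Run two small machines in parallel and take their product. One (4 states) tracks whether and how much of `010` has been seen; the other (3 states) tracks the count of `1`s modulo 3. Each combined state is a pair, one component from each; accept when both components accept.
          0    1  
>  S0     S1   S2 
   S1     S1   S3 
   S2     S4   S5 
   S3     S6   S5 
   S4     S4   S7 
   S5     S8   S0 
   S6     S6   S9 
   S7     S9   S0 
   S8     S8  S10 
 * S9     S9  S11 
   S10   S11   S2 
   S11   S11   S6 
(> = start, * = accepting)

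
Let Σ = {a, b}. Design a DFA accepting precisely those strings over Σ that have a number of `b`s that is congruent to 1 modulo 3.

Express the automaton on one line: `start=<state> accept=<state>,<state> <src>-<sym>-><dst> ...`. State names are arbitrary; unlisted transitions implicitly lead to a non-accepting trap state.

Keep the running count of `b`s modulo 3: each `b` advances along the cycle q0 → q1 → q2 → q0 while other symbols loop. Accept at q1.
3 states suffice.
        a   b  
>  q0   q0  q1 
 * q1   q1  q2 
   q2   q2  q0 
(> = start, * = accepting)

start=q0 accept=q1 q0-a->q0 q0-b->q1 q1-a->q1 q1-b->q2 q2-a->q2 q2-b->q0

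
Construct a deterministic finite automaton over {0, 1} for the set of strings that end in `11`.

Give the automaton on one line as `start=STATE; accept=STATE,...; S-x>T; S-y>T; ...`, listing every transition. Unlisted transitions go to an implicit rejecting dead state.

start=q0; accept=q2; q0-0>q0; q0-1>q1; q1-0>q0; q1-1>q2; q2-0>q0; q2-1>q2

Remember how much of `11` the current input suffix matches. State q0 means no match yet; q1 means the last symbol is `1`; q2 means the last 2 symbols are `11`. Only q2 accepts. On a mismatch, fall back to the longest proper suffix that is still a prefix of `11`.
With 3 states:
        0   1  
>  q0   q0  q1 
   q1   q0  q2 
 * q2   q0  q2 
(> = start, * = accepting)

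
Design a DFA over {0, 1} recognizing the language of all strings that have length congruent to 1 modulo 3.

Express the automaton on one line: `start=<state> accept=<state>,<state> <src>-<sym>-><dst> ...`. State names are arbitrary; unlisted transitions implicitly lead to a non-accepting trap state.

Only the length mod 3 matters, so use a 3-cycle: from any state, every input symbol moves to the next state, wrapping S2 back to S0. Mark S1 accepting.
3 states suffice.
        0   1  
>  S0   S1  S1 
 * S1   S2  S2 
   S2   S0  S0 
(> = start, * = accepting)

start=S0 accept=S1 S0-0->S1 S0-1->S1 S1-0->S2 S1-1->S2 S2-0->S0 S2-1->S0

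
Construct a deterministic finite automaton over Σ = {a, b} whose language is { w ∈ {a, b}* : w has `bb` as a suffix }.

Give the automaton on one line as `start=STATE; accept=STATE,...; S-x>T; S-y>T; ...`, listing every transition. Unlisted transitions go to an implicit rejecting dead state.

Let each state record the length of the longest suffix of the input read so far that is also a prefix of `bb`. S1 means the last symbol is `b`; S2 means the last 2 symbols are `bb`. Accept only at S2, where the string currently ends in `bb`.
        a   b  
>  S0   S0  S1 
   S1   S0  S2 
 * S2   S0  S2 
(> = start, * = accepting)

start=S0; accept=S2; S0-a>S0; S0-b>S1; S1-a>S0; S1-b>S2; S2-a>S0; S2-b>S2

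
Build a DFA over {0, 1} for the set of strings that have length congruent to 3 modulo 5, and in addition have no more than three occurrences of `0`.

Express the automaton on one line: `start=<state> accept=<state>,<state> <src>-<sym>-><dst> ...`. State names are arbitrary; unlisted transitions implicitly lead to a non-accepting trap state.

start=q0 accept=q6,q7,q8,q9 q0-0->q1 q0-1->q2 q1-0->q3 q1-1->q4 q2-0->q4 q2-1->q5 q3-0->q6 q3-1->q7 q4-0->q7 q4-1->q8 q5-0->q8 q5-1->q9 q6-0->q10 q6-1->q11 q7-0->q11 q7-1->q12 q8-0->q12 q8-1->q13 q9-0->q13 q9-1->q14 q10-0->q10 q10-1->q10 q11-0->q10 q11-1->q15 q12-0->q15 q12-1->q16 q13-0->q16 q13-1->q17 q14-0->q17 q14-1->q0 q15-0->q10 q15-1->q18 q16-0->q18 q16-1->q19 q17-0->q19 q17-1->q1 q18-0->q10 q18-1->q20 q19-0->q20 q19-1->q3 q20-0->q10 q20-1->q6

Run two small machines in parallel and take their product. One (5 states) tracks the input length modulo 5; the other (5 states) tracks the count of `0`s, saturating at 4. Each combined state is a pair, one component from each; accept when both components accept. Equivalent product states are then merged.
21 states suffice.
          0    1  
>  q0     q1   q2 
   q1     q3   q4 
   q2     q4   q5 
   q3     q6   q7 
   q4     q7   q8 
   q5     q8   q9 
 * q6    q10  q11 
 * q7    q11  q12 
 * q8    q12  q13 
 * q9    q13  q14 
   q10   q10  q10 
   q11   q10  q15 
   q12   q15  q16 
   q13   q16  q17 
   q14   q17   q0 
   q15   q10  q18 
   q16   q18  q19 
   q17   q19   q1 
   q18   q10  q20 
   q19   q20   q3 
   q20   q10   q6 
(> = start, * = accepting)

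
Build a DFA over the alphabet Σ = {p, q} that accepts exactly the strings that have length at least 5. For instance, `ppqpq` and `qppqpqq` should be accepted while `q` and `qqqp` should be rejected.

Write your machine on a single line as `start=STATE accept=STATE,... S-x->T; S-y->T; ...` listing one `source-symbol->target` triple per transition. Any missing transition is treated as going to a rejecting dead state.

Count input length up to 6: every symbol moves from S0 toward S6, which means 'more than 5' and absorbs. Accept from {S5, S6}.
A 7-state machine:
        p   q  
>  S0   S1  S1 
   S1   S2  S2 
   S2   S3  S3 
   S3   S4  S4 
   S4   S5  S5 
 * S5   S6  S6 
 * S6   S6  S6 
(> = start, * = accepting)

start=S0; accept=S5,S6; S0-p->S1; S0-q->S1; S1-p->S2; S1-q->S2; S2-p->S3; S2-q->S3; S3-p->S4; S3-q->S4; S4-p->S5; S4-q->S5; S5-p->S6; S5-q->S6; S6-p->S6; S6-q->S6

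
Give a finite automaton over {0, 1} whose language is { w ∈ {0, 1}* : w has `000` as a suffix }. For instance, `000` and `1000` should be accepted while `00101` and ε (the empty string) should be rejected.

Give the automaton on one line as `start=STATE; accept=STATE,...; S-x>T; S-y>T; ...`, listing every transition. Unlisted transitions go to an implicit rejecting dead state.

Let each state record the length of the longest suffix of the input read so far that is also a prefix of `000`. s1 means the last symbol is `0`; s2 means the last 2 symbols are `00`; s3 means the last 3 symbols are `000`. Accept only at s3, where the string currently ends in `000`.
4 states suffice.
        0   1  
>  s0   s1  s0 
   s1   s2  s0 
   s2   s3  s0 
 * s3   s3  s0 
(> = start, * = accepting)

start=s0; accept=s3; s0-0>s1; s0-1>s0; s1-0>s2; s1-1>s0; s2-0>s3; s2-1>s0; s3-0>s3; s3-1>s0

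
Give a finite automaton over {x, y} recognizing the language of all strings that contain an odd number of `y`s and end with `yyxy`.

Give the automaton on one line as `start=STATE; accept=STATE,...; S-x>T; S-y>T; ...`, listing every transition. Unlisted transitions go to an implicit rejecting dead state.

start=q0; accept=q7; q0-x>q0; q0-y>q1; q1-x>q2; q1-y>q3; q2-x>q2; q2-y>q4; q3-x>q5; q3-y>q6; q4-x>q0; q4-y>q6; q5-x>q0; q5-y>q7; q6-x>q8; q6-y>q3; q7-x>q2; q7-y>q3; q8-x>q2; q8-y>q9; q9-x>q0; q9-y>q6

Build one automaton per condition and run them in lockstep. The first has 2 states tracking the count of `y`s modulo 2; the second has 5 states tracking how much of the suffix `yyxy` has currently been matched. A product state is a pair (one from each), accepting exactly when both do.
10 states suffice.
        x   y  
>  q0   q0  q1 
   q1   q2  q3 
   q2   q2  q4 
   q3   q5  q6 
   q4   q0  q6 
   q5   q0  q7 
   q6   q8  q3 
 * q7   q2  q3 
   q8   q2  q9 
   q9   q0  q6 
(> = start, * = accepting)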